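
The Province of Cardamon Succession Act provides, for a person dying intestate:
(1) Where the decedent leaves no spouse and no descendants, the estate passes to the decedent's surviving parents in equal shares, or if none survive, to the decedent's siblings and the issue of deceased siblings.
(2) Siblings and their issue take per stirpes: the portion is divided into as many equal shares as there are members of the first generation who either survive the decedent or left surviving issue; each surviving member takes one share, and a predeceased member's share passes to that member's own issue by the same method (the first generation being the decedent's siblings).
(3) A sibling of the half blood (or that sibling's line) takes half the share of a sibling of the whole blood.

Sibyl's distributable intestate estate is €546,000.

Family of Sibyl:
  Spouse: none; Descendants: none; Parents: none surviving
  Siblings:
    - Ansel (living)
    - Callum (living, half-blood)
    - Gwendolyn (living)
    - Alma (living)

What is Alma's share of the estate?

Alma receives €156,000.

The entire €546,000 passes to the siblings and their issue.
Counting each half-blood sibling's line as half a unit, there are 7/2 units in €546,000, so one unit is €156,000. Whole-blood lines (Ansel, Gwendolyn, and Alma) take €156,000 each; half-blood lines (Callum) take €78,000 each.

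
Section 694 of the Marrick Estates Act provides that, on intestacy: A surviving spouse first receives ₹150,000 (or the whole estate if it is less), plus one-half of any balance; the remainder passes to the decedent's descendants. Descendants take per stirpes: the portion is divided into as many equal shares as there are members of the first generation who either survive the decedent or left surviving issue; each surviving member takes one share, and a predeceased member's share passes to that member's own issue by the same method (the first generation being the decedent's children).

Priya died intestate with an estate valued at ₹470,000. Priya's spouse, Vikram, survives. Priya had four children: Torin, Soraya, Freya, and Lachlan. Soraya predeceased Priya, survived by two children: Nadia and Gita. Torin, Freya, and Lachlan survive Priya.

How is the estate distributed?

Vikram: ₹310,000; Torin: ₹40,000; Nadia: ₹20,000; Gita: ₹20,000; Freya: ₹40,000; Lachlan: ₹40,000

Vikram first takes ₹150,000, leaving a balance of ₹320,000. Vikram then takes one-half of the balance (₹160,000), for a total of ₹310,000. The remaining ₹160,000 passes to the descendants.
The descendants' portion (₹160,000) is divided into 4 shares of ₹40,000: Torin, Freya, and Lachlan each take ₹40,000; Soraya's ₹40,000 share passes to Soraya's issue.
Soraya's share (₹40,000) is divided into 2 shares of ₹20,000: Nadia and Gita each take ₹20,000.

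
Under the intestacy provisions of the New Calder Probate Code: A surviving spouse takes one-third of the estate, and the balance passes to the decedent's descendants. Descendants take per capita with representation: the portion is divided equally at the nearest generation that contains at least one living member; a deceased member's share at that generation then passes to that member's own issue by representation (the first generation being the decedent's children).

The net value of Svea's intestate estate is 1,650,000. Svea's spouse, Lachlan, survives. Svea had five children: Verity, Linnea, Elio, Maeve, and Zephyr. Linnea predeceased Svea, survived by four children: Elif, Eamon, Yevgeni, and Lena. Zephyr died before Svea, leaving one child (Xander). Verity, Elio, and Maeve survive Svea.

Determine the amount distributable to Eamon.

Lachlan takes one-third of 1,650,000 = 550,000. The remaining 1,100,000 passes to the descendants.
The descendants' portion (1,100,000) is divided into 5 shares of 220,000: Verity, Elio, and Maeve each take 220,000; Linnea's 220,000 share passes to Linnea's issue; Zephyr's 220,000 share passes to Zephyr's issue.
Linnea's share (220,000) is divided into 4 shares of 55,000: Elif, Eamon, Yevgeni, and Lena each take 55,000.
Zephyr's share (220,000) passes entirely to Xander.

Eamon receives 55,000.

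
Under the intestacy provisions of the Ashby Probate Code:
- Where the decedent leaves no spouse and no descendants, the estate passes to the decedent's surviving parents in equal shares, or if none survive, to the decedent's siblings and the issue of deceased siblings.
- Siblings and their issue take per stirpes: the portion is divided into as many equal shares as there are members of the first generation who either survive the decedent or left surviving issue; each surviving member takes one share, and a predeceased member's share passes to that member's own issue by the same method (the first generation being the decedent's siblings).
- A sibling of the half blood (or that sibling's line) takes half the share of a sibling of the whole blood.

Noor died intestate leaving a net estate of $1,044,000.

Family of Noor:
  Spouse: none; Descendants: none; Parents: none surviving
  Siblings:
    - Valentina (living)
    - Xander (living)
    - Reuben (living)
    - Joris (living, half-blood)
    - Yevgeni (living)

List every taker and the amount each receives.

The entire $1,044,000 passes to the siblings and their issue.
Counting each half-blood sibling's line as half a unit, there are 9/2 units in $1,044,000, so one unit is $232,000. Whole-blood lines (Valentina, Xander, Reuben, and Yevgeni) take $232,000 each; half-blood lines (Joris) take $116,000 each.

Valentina: $232,000; Xander: $232,000; Reuben: $232,000; Joris: $116,000; Yevgeni: $232,000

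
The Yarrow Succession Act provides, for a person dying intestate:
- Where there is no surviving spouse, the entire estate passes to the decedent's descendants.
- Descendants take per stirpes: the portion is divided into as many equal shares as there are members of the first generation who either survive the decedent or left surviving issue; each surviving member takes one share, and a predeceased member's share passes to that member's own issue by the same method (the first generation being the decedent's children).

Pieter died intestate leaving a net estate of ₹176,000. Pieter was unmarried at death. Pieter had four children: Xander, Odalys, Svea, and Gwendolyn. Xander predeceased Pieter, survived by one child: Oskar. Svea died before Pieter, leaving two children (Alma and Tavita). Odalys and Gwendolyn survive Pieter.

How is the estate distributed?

The entire ₹176,000 passes to the descendants.
That amount (₹176,000) is divided into 4 shares of ₹44,000: Odalys and Gwendolyn each take ₹44,000; Xander's ₹44,000 share passes to Xander's issue; Svea's ₹44,000 share passes to Svea's issue.
Xander's share (₹44,000) passes entirely to Oskar.
Svea's share (₹44,000) is divided into 2 shares of ₹22,000: Alma and Tavita each take ₹22,000.

Oskar: ₹44,000; Odalys: ₹44,000; Alma: ₹22,000; Tavita: ₹22,000; Gwendolyn: ₹44,000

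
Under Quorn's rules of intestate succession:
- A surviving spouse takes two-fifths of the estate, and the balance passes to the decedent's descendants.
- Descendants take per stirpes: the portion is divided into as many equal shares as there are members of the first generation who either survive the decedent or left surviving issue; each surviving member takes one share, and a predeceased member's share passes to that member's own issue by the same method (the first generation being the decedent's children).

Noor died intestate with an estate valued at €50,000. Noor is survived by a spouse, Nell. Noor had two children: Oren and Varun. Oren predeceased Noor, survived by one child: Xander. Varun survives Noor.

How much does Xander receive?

Nell takes two-fifths of €50,000 = €20,000. The remaining €30,000 passes to the descendants.
The descendants' portion (€30,000) is divided into 2 shares of €15,000: Varun takes €15,000; Oren's €15,000 share passes to Oren's issue.
Oren's share (€15,000) passes entirely to Xander.

Xander receives €15,000.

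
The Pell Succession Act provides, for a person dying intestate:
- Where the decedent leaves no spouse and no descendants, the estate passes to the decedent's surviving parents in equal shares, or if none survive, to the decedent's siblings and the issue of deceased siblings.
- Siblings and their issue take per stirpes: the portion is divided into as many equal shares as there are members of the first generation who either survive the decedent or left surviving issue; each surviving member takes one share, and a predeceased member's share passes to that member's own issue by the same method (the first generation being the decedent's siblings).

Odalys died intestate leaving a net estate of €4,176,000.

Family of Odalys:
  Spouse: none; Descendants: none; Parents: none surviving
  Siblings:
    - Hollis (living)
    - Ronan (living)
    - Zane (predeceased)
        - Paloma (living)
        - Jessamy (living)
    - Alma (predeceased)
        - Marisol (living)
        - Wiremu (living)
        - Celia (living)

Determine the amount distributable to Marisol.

The entire €4,176,000 passes to the siblings and their issue.
That amount (€4,176,000) is divided into 4 shares of €1,044,000: Hollis and Ronan each take €1,044,000; Zane's €1,044,000 share passes to Zane's issue; Alma's €1,044,000 share passes to Alma's issue.
Zane's share (€1,044,000) is divided into 2 shares of €522,000: Paloma and Jessamy each take €522,000.
Alma's share (€1,044,000) is divided into 3 shares of €348,000: Marisol, Wiremu, and Celia each take €348,000.

Marisol receives €348,000.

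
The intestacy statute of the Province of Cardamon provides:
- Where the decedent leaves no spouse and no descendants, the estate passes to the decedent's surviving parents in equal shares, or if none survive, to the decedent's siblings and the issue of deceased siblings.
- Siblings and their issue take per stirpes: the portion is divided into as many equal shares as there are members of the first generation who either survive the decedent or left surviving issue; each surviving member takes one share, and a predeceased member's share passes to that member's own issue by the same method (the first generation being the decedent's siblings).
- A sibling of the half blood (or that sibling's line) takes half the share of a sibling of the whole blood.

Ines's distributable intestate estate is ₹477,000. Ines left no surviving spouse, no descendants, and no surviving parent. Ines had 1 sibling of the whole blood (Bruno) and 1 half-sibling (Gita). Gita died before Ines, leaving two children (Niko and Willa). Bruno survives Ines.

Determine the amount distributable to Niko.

Niko receives ₹79,500.

The entire ₹477,000 passes to the siblings and their issue.
Counting each half-blood sibling's line as half a unit, there are 3/2 units in ₹477,000, so one unit is ₹318,000. Whole-blood lines (Bruno) take ₹318,000 each; half-blood lines (Gita) take ₹159,000 each.
Gita's share (₹159,000) is divided into 2 shares of ₹79,500: Niko and Willa each take ₹79,500.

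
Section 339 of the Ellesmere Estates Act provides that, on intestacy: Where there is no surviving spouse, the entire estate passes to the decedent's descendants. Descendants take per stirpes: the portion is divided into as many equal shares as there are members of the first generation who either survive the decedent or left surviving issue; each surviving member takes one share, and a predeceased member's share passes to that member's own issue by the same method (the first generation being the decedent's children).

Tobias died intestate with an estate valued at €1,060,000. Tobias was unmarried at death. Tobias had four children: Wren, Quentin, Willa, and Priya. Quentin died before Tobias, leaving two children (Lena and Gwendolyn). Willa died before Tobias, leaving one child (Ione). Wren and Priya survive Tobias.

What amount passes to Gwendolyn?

Gwendolyn receives €132,500.

The entire €1,060,000 passes to the descendants.
That amount (€1,060,000) is divided into 4 shares of €265,000: Wren and Priya each take €265,000; Quentin's €265,000 share passes to Quentin's issue; Willa's €265,000 share passes to Willa's issue.
Quentin's share (€265,000) is divided into 2 shares of €132,500: Lena and Gwendolyn each take €132,500.
Willa's share (€265,000) passes entirely to Ione.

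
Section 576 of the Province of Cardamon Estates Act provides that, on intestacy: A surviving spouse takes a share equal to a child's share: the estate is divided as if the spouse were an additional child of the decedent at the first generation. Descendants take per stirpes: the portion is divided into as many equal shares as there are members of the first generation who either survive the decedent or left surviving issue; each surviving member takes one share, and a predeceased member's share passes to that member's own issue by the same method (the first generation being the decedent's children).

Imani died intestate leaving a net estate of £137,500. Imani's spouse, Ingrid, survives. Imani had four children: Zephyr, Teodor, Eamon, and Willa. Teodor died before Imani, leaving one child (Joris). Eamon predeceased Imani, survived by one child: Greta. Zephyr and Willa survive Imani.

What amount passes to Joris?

Joris receives £27,500.

The spouse counts as an additional share at the children's level, so there are 5 primary shares of £27,500. Ingrid takes one such share (£27,500).
The children's combined portion (£110,000) is divided into 4 shares of £27,500: Zephyr and Willa each take £27,500; Teodor's £27,500 share passes to Teodor's issue; Eamon's £27,500 share passes to Eamon's issue.
Teodor's share (£27,500) passes entirely to Joris.
Eamon's share (£27,500) passes entirely to Greta.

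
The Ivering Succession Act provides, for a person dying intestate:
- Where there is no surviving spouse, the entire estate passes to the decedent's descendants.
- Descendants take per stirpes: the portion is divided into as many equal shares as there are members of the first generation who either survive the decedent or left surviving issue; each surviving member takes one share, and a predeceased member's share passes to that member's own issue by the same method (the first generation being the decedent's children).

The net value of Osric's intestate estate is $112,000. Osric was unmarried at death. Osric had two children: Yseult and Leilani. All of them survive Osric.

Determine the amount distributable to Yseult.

Yseult receives $56,000.

The entire $112,000 passes to the descendants.
That amount ($112,000) is divided into 2 shares of $56,000: Yseult and Leilani each take $56,000.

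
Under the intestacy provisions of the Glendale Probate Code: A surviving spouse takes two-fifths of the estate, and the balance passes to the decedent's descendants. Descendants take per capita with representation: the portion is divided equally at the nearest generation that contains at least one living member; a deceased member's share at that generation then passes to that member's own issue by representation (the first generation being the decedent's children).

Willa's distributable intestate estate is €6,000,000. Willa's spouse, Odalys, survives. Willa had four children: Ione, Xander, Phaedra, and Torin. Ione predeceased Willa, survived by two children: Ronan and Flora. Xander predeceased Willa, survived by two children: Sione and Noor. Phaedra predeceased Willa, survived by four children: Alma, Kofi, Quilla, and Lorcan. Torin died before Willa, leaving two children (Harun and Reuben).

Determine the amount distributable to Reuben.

Reuben receives €360,000.

Odalys takes two-fifths of €6,000,000 = €2,400,000. The remaining €3,600,000 passes to the descendants.
No child survives, so the initial division is made at the grandchildren's generation.
The descendants' portion (€3,600,000) is divided into 10 shares of €360,000: Ronan, Flora, Sione, Noor, Alma, Kofi, Quilla, Lorcan, Harun, and Reuben each take €360,000.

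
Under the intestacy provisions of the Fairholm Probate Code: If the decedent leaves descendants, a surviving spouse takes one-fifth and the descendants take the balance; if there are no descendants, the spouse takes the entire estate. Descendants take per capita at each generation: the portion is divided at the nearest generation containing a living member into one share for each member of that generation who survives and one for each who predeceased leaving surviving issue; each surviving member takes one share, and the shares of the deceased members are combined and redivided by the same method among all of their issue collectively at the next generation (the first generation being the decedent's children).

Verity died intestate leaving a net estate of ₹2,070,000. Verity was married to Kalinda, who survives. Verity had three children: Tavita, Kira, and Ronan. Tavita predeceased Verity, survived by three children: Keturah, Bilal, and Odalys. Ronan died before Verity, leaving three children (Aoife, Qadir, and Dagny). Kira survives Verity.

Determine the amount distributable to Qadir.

Kalinda takes one-fifth of ₹2,070,000 = ₹414,000. The remaining ₹1,656,000 passes to the descendants.
The descendants' portion (₹1,656,000) is divided at the children's generation into 3 shares of ₹552,000. Kira takes ₹552,000. The 2 shares of the deceased (Tavita and Ronan) are combined into a pool of ₹1,104,000.
That pool (₹1,104,000) is divided at the grandchildren's generation equally among Keturah, Bilal, Odalys, Aoife, Qadir, and Dagny: ₹184,000 each.

Qadir receives ₹184,000.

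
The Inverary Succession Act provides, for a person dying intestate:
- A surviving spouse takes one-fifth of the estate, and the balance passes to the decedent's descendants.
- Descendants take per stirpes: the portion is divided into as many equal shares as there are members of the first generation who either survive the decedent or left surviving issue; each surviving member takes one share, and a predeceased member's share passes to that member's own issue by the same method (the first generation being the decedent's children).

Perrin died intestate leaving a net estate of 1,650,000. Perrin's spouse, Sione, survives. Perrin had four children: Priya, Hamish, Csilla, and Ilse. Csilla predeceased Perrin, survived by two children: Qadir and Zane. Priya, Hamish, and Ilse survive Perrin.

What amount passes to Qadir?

Qadir receives 165,000.

Sione takes one-fifth of 1,650,000 = 330,000. The remaining 1,320,000 passes to the descendants.
The descendants' portion (1,320,000) is divided into 4 shares of 330,000: Priya, Hamish, and Ilse each take 330,000; Csilla's 330,000 share passes to Csilla's issue.
Csilla's share (330,000) is divided into 2 shares of 165,000: Qadir and Zane each take 165,000.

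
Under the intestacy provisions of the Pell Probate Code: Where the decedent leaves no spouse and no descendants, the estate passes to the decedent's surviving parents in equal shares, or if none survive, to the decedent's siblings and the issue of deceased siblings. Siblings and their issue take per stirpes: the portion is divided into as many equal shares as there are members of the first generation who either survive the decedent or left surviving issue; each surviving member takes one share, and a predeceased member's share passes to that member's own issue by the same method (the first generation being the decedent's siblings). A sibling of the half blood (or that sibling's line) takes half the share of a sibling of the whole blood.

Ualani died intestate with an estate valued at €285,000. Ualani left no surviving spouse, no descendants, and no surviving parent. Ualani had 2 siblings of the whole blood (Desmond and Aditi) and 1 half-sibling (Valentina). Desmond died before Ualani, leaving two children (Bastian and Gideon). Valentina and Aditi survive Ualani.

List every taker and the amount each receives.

Bastian: €57,000; Gideon: €57,000; Valentina: €57,000; Aditi: €114,000

The entire €285,000 passes to the siblings and their issue.
Counting each half-blood sibling's line as half a unit, there are 5/2 units in €285,000, so one unit is €114,000. Whole-blood lines (Desmond and Aditi) take €114,000 each; half-blood lines (Valentina) take €57,000 each.
Desmond's share (€114,000) is divided into 2 shares of €57,000: Bastian and Gideon each take €57,000.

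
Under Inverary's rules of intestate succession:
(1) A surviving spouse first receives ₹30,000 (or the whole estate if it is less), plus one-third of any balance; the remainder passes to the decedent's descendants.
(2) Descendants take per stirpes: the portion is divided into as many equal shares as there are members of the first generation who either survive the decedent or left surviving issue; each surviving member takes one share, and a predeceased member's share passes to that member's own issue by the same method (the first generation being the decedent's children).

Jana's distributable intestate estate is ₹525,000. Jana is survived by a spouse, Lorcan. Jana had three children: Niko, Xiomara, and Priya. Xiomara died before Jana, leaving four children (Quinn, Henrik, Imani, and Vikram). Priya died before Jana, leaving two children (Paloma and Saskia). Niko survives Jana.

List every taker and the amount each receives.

Lorcan: ₹195,000; Niko: ₹110,000; Quinn: ₹27,500; Henrik: ₹27,500; Imani: ₹27,500; Vikram: ₹27,500; Paloma: ₹55,000; Saskia: ₹55,000

Lorcan first takes ₹30,000, leaving a balance of ₹495,000. Lorcan then takes one-third of the balance (₹165,000), for a total of ₹195,000. The remaining ₹330,000 passes to the descendants.
The descendants' portion (₹330,000) is divided into 3 shares of ₹110,000: Niko takes ₹110,000; Xiomara's ₹110,000 share passes to Xiomara's issue; Priya's ₹110,000 share passes to Priya's issue.
Xiomara's share (₹110,000) is divided into 4 shares of ₹27,500: Quinn, Henrik, Imani, and Vikram each take ₹27,500.
Priya's share (₹110,000) is divided into 2 shares of ₹55,000: Paloma and Saskia each take ₹55,000.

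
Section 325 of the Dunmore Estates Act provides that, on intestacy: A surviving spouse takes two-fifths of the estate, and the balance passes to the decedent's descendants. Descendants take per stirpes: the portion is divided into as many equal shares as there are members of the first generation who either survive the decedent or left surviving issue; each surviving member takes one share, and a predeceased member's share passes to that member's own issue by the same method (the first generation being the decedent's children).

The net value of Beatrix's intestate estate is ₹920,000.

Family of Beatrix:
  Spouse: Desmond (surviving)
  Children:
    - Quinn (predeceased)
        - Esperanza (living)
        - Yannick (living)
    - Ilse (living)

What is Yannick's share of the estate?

Yannick receives ₹138,000.

Desmond takes two-fifths of ₹920,000 = ₹368,000. The remaining ₹552,000 passes to the descendants.
The descendants' portion (₹552,000) is divided into 2 shares of ₹276,000: Ilse takes ₹276,000; Quinn's ₹276,000 share passes to Quinn's issue.
Quinn's share (₹276,000) is divided into 2 shares of ₹138,000: Esperanza and Yannick each take ₹138,000.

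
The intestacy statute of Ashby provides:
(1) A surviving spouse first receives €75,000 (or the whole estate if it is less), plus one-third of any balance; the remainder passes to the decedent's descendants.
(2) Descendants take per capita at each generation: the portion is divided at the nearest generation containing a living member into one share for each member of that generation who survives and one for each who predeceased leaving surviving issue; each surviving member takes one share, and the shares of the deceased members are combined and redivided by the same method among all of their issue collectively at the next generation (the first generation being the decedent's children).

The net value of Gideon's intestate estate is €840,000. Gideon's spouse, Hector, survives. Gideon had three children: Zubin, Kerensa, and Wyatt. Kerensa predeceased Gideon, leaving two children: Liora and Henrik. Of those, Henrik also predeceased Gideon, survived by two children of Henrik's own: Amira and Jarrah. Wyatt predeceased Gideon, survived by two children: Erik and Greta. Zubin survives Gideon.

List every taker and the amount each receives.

Hector first takes €75,000, leaving a balance of €765,000. Hector then takes one-third of the balance (€255,000), for a total of €330,000. The remaining €510,000 passes to the descendants.
The descendants' portion (€510,000) is divided at the children's generation into 3 shares of €170,000. Zubin takes €170,000. The 2 shares of the deceased (Kerensa and Wyatt) are combined into a pool of €340,000.
That pool (€340,000) is divided at the grandchildren's generation into 4 shares of €85,000. Liora, Erik, and Greta each take €85,000. The remaining share for the deceased Henrik (€85,000) is carried to the next generation.
That pool (€85,000) is divided at the great-grandchildren's generation equally among Amira and Jarrah: €42,500 each.

Hector: €330,000; Zubin: €170,000; Liora: €85,000; Amira: €42,500; Jarrah: €42,500; Erik: €85,000; Greta: €85,000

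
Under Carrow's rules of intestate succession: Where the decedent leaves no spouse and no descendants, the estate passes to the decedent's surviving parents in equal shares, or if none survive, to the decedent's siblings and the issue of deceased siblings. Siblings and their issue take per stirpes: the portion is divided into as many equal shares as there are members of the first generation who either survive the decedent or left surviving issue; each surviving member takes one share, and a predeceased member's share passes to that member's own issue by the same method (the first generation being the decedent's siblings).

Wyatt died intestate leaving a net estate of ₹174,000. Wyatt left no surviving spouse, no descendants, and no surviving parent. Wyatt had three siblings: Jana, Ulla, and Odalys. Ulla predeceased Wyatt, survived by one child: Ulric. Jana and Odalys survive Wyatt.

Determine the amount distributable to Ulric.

The entire ₹174,000 passes to the siblings and their issue.
That amount (₹174,000) is divided into 3 shares of ₹58,000: Jana and Odalys each take ₹58,000; Ulla's ₹58,000 share passes to Ulla's issue.
Ulla's share (₹58,000) passes entirely to Ulric.

Ulric receives ₹58,000.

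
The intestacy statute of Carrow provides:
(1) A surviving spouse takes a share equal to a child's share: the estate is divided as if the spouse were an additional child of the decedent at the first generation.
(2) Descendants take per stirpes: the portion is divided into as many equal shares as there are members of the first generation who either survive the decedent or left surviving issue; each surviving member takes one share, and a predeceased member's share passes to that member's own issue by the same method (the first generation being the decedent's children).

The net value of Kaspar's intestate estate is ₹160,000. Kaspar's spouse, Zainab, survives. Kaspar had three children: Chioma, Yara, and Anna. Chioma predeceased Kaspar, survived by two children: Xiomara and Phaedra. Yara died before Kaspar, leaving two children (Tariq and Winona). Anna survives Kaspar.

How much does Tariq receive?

Tariq receives ₹20,000.

The spouse counts as an additional share at the children's level, so there are 4 primary shares of ₹40,000. Zainab takes one such share (₹40,000).
The children's combined portion (₹120,000) is divided into 3 shares of ₹40,000: Anna takes ₹40,000; Chioma's ₹40,000 share passes to Chioma's issue; Yara's ₹40,000 share passes to Yara's issue.
Chioma's share (₹40,000) is divided into 2 shares of ₹20,000: Xiomara and Phaedra each take ₹20,000.
Yara's share (₹40,000) is divided into 2 shares of ₹20,000: Tariq and Winona each take ₹20,000.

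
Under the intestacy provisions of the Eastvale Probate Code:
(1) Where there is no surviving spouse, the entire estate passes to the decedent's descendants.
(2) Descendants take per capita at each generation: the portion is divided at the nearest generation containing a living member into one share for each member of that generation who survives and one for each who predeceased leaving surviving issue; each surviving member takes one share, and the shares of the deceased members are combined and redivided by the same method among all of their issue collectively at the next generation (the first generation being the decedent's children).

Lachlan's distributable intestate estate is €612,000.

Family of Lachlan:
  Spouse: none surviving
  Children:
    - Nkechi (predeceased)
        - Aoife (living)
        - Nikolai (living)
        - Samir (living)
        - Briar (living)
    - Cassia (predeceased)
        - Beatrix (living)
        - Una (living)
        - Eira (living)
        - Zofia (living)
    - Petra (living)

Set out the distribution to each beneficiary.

The entire €612,000 passes to the descendants.
That amount (€612,000) is divided at the children's generation into 3 shares of €204,000. Petra takes €204,000. The 2 shares of the deceased (Nkechi and Cassia) are combined into a pool of €408,000.
That pool (€408,000) is divided at the grandchildren's generation equally among Aoife, Nikolai, Samir, Briar, Beatrix, Una, Eira, and Zofia: €51,000 each.

Aoife: €51,000; Nikolai: €51,000; Samir: €51,000; Briar: €51,000; Beatrix: €51,000; Una: €51,000; Eira: €51,000; Zofia: €51,000; Petra: €204,000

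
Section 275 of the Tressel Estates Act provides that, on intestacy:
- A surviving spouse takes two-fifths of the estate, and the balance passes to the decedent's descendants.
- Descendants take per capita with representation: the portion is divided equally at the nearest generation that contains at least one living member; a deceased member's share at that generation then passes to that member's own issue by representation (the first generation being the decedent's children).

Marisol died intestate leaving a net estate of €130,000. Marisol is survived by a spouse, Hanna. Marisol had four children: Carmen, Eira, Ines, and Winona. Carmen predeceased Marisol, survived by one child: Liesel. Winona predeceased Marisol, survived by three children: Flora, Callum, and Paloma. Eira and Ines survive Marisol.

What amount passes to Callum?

Callum receives €6,500.

Hanna takes two-fifths of €130,000 = €52,000. The remaining €78,000 passes to the descendants.
The descendants' portion (€78,000) is divided into 4 shares of €19,500: Eira and Ines each take €19,500; Carmen's €19,500 share passes to Carmen's issue; Winona's €19,500 share passes to Winona's issue.
Carmen's share (€19,500) passes entirely to Liesel.
Winona's share (€19,500) is divided into 3 shares of €6,500: Flora, Callum, and Paloma each take €6,500.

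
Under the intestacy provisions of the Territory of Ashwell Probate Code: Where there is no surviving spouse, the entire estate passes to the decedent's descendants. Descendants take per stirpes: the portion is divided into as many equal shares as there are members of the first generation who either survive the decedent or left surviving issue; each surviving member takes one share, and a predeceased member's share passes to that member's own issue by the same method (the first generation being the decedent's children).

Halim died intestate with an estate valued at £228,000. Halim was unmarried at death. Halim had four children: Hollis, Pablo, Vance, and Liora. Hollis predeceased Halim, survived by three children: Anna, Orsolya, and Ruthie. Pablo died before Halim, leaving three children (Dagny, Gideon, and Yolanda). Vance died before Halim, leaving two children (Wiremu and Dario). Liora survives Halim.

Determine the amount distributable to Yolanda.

Yolanda receives £19,000.

The entire £228,000 passes to the descendants.
That amount (£228,000) is divided into 4 shares of £57,000: Liora takes £57,000; Hollis's £57,000 share passes to Hollis's issue; Pablo's £57,000 share passes to Pablo's issue; Vance's £57,000 share passes to Vance's issue.
Hollis's share (£57,000) is divided into 3 shares of £19,000: Anna, Orsolya, and Ruthie each take £19,000.
Pablo's share (£57,000) is divided into 3 shares of £19,000: Dagny, Gideon, and Yolanda each take £19,000.
Vance's share (£57,000) is divided into 2 shares of £28,500: Wiremu and Dario each take £28,500.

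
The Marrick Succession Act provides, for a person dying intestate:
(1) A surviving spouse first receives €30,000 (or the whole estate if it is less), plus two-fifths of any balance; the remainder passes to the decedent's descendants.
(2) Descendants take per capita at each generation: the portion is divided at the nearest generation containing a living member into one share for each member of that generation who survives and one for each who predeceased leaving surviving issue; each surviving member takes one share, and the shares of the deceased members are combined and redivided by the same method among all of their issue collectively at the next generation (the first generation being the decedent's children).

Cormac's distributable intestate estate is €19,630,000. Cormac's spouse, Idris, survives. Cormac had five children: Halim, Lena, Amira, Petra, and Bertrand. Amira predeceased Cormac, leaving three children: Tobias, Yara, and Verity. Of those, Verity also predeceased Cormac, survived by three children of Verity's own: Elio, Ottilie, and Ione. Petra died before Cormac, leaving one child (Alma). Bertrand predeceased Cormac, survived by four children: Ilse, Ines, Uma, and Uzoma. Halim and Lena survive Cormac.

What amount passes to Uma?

Idris first takes €30,000, leaving a balance of €19,600,000. Idris then takes two-fifths of the balance (€7,840,000), for a total of €7,870,000. The remaining €11,760,000 passes to the descendants.
The descendants' portion (€11,760,000) is divided at the children's generation into 5 shares of €2,352,000. Halim and Lena each take €2,352,000. The 3 shares of the deceased (Amira, Petra, and Bertrand) are combined into a pool of €7,056,000.
That pool (€7,056,000) is divided at the grandchildren's generation into 8 shares of €882,000. Tobias, Yara, Alma, Ilse, Ines, Uma, and Uzoma each take €882,000. The remaining share for the deceased Verity (€882,000) is carried to the next generation.
That pool (€882,000) is divided at the great-grandchildren's generation equally among Elio, Ottilie, and Ione: €294,000 each.

Uma receives €882,000.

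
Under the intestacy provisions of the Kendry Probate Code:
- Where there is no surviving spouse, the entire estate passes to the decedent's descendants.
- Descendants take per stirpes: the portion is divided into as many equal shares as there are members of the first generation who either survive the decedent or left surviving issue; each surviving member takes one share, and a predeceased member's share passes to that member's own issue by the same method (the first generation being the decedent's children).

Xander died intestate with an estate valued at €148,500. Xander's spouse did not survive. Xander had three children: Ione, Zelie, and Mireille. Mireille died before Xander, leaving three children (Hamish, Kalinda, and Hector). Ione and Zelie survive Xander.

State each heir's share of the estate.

The entire €148,500 passes to the descendants.
That amount (€148,500) is divided into 3 shares of €49,500: Ione and Zelie each take €49,500; Mireille's €49,500 share passes to Mireille's issue.
Mireille's share (€49,500) is divided into 3 shares of €16,500: Hamish, Kalinda, and Hector each take €16,500.

Ione: €49,500; Zelie: €49,500; Hamish: €16,500; Kalinda: €16,500; Hector: €16,500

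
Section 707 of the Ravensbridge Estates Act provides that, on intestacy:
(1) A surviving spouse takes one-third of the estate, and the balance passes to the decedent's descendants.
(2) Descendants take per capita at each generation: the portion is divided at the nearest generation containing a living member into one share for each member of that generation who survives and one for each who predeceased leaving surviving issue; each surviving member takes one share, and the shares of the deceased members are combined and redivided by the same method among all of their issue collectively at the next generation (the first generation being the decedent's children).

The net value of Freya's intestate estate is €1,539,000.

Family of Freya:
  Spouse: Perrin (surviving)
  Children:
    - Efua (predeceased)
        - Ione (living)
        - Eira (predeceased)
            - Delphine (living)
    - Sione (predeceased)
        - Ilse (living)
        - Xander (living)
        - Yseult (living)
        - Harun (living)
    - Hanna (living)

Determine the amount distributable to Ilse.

Perrin takes one-third of €1,539,000 = €513,000. The remaining €1,026,000 passes to the descendants.
The descendants' portion (€1,026,000) is divided at the children's generation into 3 shares of €342,000. Hanna takes €342,000. The 2 shares of the deceased (Efua and Sione) are combined into a pool of €684,000.
That pool (€684,000) is divided at the grandchildren's generation into 6 shares of €114,000. Ione, Ilse, Xander, Yseult, and Harun each take €114,000. The remaining share for the deceased Eira (€114,000) is carried to the next generation.
That pool (€114,000) passes entirely to Delphine, the sole taker at the great-grandchildren's generation.

Ilse receives €114,000.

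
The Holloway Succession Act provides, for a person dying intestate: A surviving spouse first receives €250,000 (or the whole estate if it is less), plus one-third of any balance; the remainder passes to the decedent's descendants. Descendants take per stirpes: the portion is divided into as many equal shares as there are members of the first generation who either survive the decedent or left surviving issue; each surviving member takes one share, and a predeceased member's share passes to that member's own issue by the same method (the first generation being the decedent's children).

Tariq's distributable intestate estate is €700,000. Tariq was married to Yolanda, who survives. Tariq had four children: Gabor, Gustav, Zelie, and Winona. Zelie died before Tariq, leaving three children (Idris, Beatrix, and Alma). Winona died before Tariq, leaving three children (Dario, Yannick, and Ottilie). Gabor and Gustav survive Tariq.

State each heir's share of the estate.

Yolanda: €400,000; Gabor: €75,000; Gustav: €75,000; Idris: €25,000; Beatrix: €25,000; Alma: €25,000; Dario: €25,000; Yannick: €25,000; Ottilie: €25,000

Yolanda first takes €250,000, leaving a balance of €450,000. Yolanda then takes one-third of the balance (€150,000), for a total of €400,000. The remaining €300,000 passes to the descendants.
The descendants' portion (€300,000) is divided into 4 shares of €75,000: Gabor and Gustav each take €75,000; Zelie's €75,000 share passes to Zelie's issue; Winona's €75,000 share passes to Winona's issue.
Zelie's share (€75,000) is divided into 3 shares of €25,000: Idris, Beatrix, and Alma each take €25,000.
Winona's share (€75,000) is divided into 3 shares of €25,000: Dario, Yannick, and Ottilie each take €25,000.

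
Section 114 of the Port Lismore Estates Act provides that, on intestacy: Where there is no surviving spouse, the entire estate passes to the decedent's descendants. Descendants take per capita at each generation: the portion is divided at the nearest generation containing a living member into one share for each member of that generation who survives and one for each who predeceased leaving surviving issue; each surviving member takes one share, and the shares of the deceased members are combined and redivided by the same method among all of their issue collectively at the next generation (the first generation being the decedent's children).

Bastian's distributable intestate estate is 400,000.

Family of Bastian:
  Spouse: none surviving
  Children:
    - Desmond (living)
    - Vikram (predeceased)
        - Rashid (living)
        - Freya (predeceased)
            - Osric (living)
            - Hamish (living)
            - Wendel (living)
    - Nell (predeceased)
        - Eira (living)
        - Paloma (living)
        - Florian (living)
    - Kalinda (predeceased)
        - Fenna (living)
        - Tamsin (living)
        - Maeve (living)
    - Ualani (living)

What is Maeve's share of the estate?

Maeve receives 30,000.

The entire 400,000 passes to the descendants.
That amount (400,000) is divided at the children's generation into 5 shares of 80,000. Desmond and Ualani each take 80,000. The 3 shares of the deceased (Vikram, Nell, and Kalinda) are combined into a pool of 240,000.
That pool (240,000) is divided at the grandchildren's generation into 8 shares of 30,000. Rashid, Eira, Paloma, Florian, Fenna, Tamsin, and Maeve each take 30,000. The remaining share for the deceased Freya (30,000) is carried to the next generation.
That pool (30,000) is divided at the great-grandchildren's generation equally among Osric, Hamish, and Wendel: 10,000 each.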